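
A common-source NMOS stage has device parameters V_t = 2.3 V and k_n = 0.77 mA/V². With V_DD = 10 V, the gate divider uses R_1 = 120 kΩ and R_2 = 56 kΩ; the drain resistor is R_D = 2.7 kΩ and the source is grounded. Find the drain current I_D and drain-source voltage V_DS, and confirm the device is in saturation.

I_D ≈ 0.3 mA, V_DS ≈ 9.2 V

V_G = V_DD·R_2/(R_1+R_2) = 10×56/176 = 3.18 V. With the source grounded, V_GS = V_G = 3.18 V.
Assume saturation: I_D = (k_n/2)(V_GS − V_t)² = (0.77/2)×(3.18 − 2.3)² = 0.385×0.882² = 0.299 mA.
V_DS = V_DD − I_D·R_D = 10 − 0.299×2.7 = 9.19 V.
Saturation requires V_DS ≥ V_GS − V_t = 0.882 V; 9.19 ≥ 0.882 ✓.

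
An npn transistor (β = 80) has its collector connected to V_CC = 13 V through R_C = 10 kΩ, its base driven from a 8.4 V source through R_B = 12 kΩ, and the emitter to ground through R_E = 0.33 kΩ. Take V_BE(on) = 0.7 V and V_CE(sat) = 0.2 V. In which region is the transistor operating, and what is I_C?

saturation; I_C ≈ 1.2 mA

Assume active: I_B = (8.4 − 0.7)/(12 + 81×0.33) = 0.199 mA, I_C = β·I_B = 15.9 mA.
Then V_CE = 13 − 15.9×10 − 16.1×0.33 = -151 V < 0.2 V — the active assumption fails.
Re-solve with V_CE = 0.2 V. KCL at the emitter: V_E/R_E = (V_BB−0.7−V_E)/R_B + (V_CC−0.2−V_E)/R_C, giving V_E = 0.598 V.
I_C = (V_CC − 0.2 − V_E)/R_C = (12.8 − 0.598)/10 = 1.22 mA.
Check: I_B = (7.7 − 0.598)/12 = 0.592 mA, and β·I_B = 47.3 mA > I_C, confirming saturation.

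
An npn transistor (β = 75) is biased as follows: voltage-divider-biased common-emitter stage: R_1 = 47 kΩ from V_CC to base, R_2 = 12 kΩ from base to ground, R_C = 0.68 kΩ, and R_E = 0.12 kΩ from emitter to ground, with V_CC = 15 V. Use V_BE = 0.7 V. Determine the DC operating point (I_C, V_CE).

I_C ≈ 9.4 mA, V_CE ≈ 7.4 V

Thevenize the base divider: V_Th = V_CC·R_2/(R_1+R_2) = 15×12/59 = 3.05 V, R_Th = R_1‖R_2 = 9.56 kΩ.
Base-emitter loop: V_Th = I_B·R_Th + V_BE + (β+1)I_B·R_E, so I_B = (3.05 − 0.7) / (9.56 + 76×0.12) = 0.126 mA.
I_C = β·I_B = 75×0.126 = 9.44 mA, and I_E = (β+1)I_B = 9.56 mA.
V_CE = V_CC − I_C·R_C − I_E·R_E = 15 − 9.44×0.68 − 9.56×0.12 = 7.43 V.
V_CE = 7.43 V > 0.2 V confirms active-region operation.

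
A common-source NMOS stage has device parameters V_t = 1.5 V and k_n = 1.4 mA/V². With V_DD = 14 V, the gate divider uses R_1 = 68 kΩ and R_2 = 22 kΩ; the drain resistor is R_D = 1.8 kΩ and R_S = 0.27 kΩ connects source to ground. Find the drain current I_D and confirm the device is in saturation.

V_G = V_DD·R_2/(R_1+R_2) = 14×22/90 = 3.42 V.
Assume saturation: I_D = (k_n/2)(V_GS − V_t)² with V_GS = V_G − I_D·R_S = 3.42 − 0.27·I_D.
Substituting gives 0.051·I_D² − 1.73·I_D + 2.59 = 0, with roots I_D = 1.57 or 32.3 mA.
The root I_D = 32.3 mA gives V_GS = -5.29 V ≤ V_t, so take I_D = 1.57 mA.
Then V_GS = 3 V and V_DS = V_DD − I_D(R_D+R_S) = 14 − 1.57×2.07 = 10.7 V.
Saturation requires V_DS ≥ V_GS − V_t = 1.5 V; 10.7 ≥ 1.5 ✓.

I_D ≈ 1.6 mA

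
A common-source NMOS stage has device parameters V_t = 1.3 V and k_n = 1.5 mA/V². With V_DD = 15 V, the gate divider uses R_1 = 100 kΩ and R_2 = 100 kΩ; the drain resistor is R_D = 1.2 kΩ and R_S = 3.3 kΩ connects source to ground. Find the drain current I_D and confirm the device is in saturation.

I_D ≈ 1.5 mA

V_G = V_DD·R_2/(R_1+R_2) = 15×100/200 = 7.5 V.
Assume saturation: I_D = (k_n/2)(V_GS − V_t)² with V_GS = V_G − I_D·R_S = 7.5 − 3.3·I_D.
Substituting gives 8.17·I_D² − 31.7·I_D + 28.8 = 0, with roots I_D = 1.46 or 2.42 mA.
The root I_D = 2.42 mA gives V_GS = -0.498 V ≤ V_t, so take I_D = 1.46 mA.
Then V_GS = 2.69 V and V_DS = V_DD − I_D(R_D+R_S) = 15 − 1.46×4.5 = 8.45 V.
Saturation requires V_DS ≥ V_GS − V_t = 1.39 V; 8.45 ≥ 1.39 ✓.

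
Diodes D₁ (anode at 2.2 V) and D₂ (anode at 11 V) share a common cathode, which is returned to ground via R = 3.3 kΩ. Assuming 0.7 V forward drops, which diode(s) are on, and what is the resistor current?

Only D₂ conducts; I_R ≈ 3.1 mA

Assume both conduct. Then node N would need to be at both 2.2−0.7 = 1.5 V and 11−0.7 = 10.3 V, which is impossible.
Assume only D₂ conducts: V_N = 11 − 0.7 = 10.3 V, so I_R = 10.3/3.3 = 3.12 mA.
Check D₁: its anode-to-cathode voltage is 2.2 − 10.3 = -8.1 V < 0.7 V, so it is off. The assumption is consistent.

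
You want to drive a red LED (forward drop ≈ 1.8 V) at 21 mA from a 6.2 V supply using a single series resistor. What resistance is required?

The resistor drops V_S − V_D = 6.2 − 1.8 = 4.4 V at 21 mA.
R = 4.4 V / 21 mA = 0.21 kΩ.

R ≈ 0.21 kΩ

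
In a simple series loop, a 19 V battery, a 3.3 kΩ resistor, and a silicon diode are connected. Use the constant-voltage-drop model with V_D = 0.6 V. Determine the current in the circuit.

I ≈ 5.6 mA

KVL around the loop: 19 = V_D + I·R = 0.6 + I × 3.3 kΩ.
So I = (19 − 0.6) / 3.3 kΩ = 18.4 / 3.3 = 5.58 mA.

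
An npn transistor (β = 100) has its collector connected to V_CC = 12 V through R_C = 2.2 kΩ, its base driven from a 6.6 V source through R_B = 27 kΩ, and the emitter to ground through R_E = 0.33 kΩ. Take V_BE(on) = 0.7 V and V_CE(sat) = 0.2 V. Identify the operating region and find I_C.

saturation; I_C ≈ 4.6 mA

Assume active: I_B = (6.6 − 0.7)/(27 + 101×0.33) = 0.0978 mA, I_C = β·I_B = 9.78 mA.
Then V_CE = 12 − 9.78×2.2 − 9.88×0.33 = -12.8 V < 0.2 V — the active assumption fails.
Re-solve with V_CE = 0.2 V. KCL at the emitter: V_E/R_E = (V_BB−0.7−V_E)/R_B + (V_CC−0.2−V_E)/R_C, giving V_E = 1.58 V.
I_C = (V_CC − 0.2 − V_E)/R_C = (11.8 − 1.58)/2.2 = 4.64 mA.
Check: I_B = (5.9 − 1.58)/27 = 0.16 mA, and β·I_B = 16 mA > I_C, confirming saturation.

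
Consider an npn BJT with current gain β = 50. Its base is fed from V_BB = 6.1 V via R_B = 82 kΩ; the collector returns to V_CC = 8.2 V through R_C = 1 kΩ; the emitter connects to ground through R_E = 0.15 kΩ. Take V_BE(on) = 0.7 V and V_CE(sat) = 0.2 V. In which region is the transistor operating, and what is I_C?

Assume active. Base-emitter loop: I_B = (V_BB − V_BE)/(R_B + (β+1)R_E) = (6.1 − 0.7)/(82 + 51×0.15) = 0.0602 mA.
I_C = β·I_B = 50×0.0602 = 3.01 mA.
V_CE = V_CC − I_C·R_C − I_E·R_E = 8.2 − 3.01×1 − 3.07×0.15 = 4.73 V > V_CE(sat), so the active-region assumption holds.

active; I_C ≈ 3 mA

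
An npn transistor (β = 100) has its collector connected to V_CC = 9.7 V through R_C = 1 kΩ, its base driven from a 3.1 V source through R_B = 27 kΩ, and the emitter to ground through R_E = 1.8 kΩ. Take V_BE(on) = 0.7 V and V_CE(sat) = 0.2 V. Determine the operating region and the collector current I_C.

active; I_C ≈ 1.1 mA

Assume active. Base-emitter loop: I_B = (V_BB − V_BE)/(R_B + (β+1)R_E) = (3.1 − 0.7)/(27 + 101×1.8) = 0.0115 mA.
I_C = β·I_B = 100×0.0115 = 1.15 mA.
V_CE = V_CC − I_C·R_C − I_E·R_E = 9.7 − 1.15×1 − 1.16×1.8 = 6.46 V > V_CE(sat), so the active-region assumption holds.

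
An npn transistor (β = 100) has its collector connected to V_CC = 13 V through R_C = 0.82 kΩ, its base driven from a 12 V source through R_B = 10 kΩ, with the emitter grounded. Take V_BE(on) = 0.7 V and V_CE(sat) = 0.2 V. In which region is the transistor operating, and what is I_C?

Assume active: I_B = (12 − 0.7)/10 = 1.13 mA, giving I_C = β·I_B = 113 mA.
But then V_CE = 13 − 113×0.82 = -79.7 V < V_CE(sat) = 0.2 V — impossible in the active region.
So the transistor is saturated. With V_CE = 0.2 V, I_C = (V_CC − 0.2)/R_C = 12.8/0.82 = 15.6 mA.
Check: β·I_B = 113 mA > I_C = 15.6 mA, confirming saturation.

saturation; I_C ≈ 16 mA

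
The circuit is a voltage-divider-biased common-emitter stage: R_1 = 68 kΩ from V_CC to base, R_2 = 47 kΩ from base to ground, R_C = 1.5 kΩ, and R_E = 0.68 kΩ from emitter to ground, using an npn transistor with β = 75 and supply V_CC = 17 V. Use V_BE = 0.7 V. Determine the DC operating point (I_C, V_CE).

I_C ≈ 5.9 mA, V_CE ≈ 4.1 V

Thevenize the base divider: V_Th = V_CC·R_2/(R_1+R_2) = 17×47/115 = 6.95 V, R_Th = R_1‖R_2 = 27.8 kΩ.
Base-emitter loop: V_Th = I_B·R_Th + V_BE + (β+1)I_B·R_E, so I_B = (6.95 − 0.7) / (27.8 + 76×0.68) = 0.0786 mA.
I_C = β·I_B = 75×0.0786 = 5.9 mA, and I_E = (β+1)I_B = 5.97 mA.
V_CE = V_CC − I_C·R_C − I_E·R_E = 17 − 5.9×1.5 − 5.97×0.68 = 4.09 V.
V_CE = 4.09 V > 0.2 V confirms active-region operation.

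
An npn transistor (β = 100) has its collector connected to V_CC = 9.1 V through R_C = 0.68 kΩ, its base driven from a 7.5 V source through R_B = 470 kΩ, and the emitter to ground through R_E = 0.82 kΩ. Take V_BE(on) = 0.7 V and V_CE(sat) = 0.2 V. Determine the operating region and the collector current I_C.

active; I_C ≈ 1.2 mA

Assume active. Base-emitter loop: I_B = (V_BB − V_BE)/(R_B + (β+1)R_E) = (7.5 − 0.7)/(470 + 101×0.82) = 0.0123 mA.
I_C = β·I_B = 100×0.0123 = 1.23 mA.
V_CE = V_CC − I_C·R_C − I_E·R_E = 9.1 − 1.23×0.68 − 1.24×0.82 = 7.24 V > V_CE(sat), so the active-region assumption holds.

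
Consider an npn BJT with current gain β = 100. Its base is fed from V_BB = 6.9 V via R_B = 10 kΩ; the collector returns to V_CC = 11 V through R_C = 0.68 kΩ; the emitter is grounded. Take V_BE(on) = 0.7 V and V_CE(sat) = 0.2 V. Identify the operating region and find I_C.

saturation; I_C ≈ 16 mA

Assume active: I_B = (6.9 − 0.7)/10 = 0.62 mA, giving I_C = β·I_B = 62 mA.
But then V_CE = 11 − 62×0.68 = -31.2 V < V_CE(sat) = 0.2 V — impossible in the active region.
So the transistor is saturated. With V_CE = 0.2 V, I_C = (V_CC − 0.2)/R_C = 10.8/0.68 = 15.9 mA.
Check: β·I_B = 62 mA > I_C = 15.9 mA, confirming saturation.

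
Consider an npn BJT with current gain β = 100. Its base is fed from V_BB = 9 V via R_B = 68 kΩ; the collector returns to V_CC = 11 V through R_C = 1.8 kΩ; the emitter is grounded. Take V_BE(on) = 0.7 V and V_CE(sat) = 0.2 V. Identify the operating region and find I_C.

saturation; I_C ≈ 6 mA

Assume active: I_B = (9 − 0.7)/68 = 0.122 mA, giving I_C = β·I_B = 12.2 mA.
But then V_CE = 11 − 12.2×1.8 = -11 V < V_CE(sat) = 0.2 V — impossible in the active region.
So the transistor is saturated. With V_CE = 0.2 V, I_C = (V_CC − 0.2)/R_C = 10.8/1.8 = 6 mA.
Check: β·I_B = 12.2 mA > I_C = 6 mA, confirming saturation.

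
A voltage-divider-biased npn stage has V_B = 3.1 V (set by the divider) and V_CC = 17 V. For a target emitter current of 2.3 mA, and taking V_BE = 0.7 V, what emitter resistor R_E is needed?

V_E = V_B − V_BE = 3.1 − 0.7 = 2.4 V.
R_E = V_E / I_E = 2.4 / 2.3 = 1.04 kΩ.

R_E ≈ 1 kΩ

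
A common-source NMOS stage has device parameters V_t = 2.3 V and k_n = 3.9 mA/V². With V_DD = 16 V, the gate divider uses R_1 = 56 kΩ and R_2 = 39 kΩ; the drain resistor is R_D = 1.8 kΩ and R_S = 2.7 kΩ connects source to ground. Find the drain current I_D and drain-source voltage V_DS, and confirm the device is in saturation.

I_D ≈ 1.3 mA, V_DS ≈ 10 V

V_G = V_DD·R_2/(R_1+R_2) = 16×39/95 = 6.57 V.
Assume saturation: I_D = (k_n/2)(V_GS − V_t)² with V_GS = V_G − I_D·R_S = 6.57 − 2.7·I_D.
Substituting gives 14.2·I_D² − 45.9·I_D + 35.5 = 0, with roots I_D = 1.28 or 1.95 mA.
The root I_D = 1.95 mA gives V_GS = 1.3 V ≤ V_t, so take I_D = 1.28 mA.
Then V_GS = 3.11 V and V_DS = V_DD − I_D(R_D+R_S) = 16 − 1.28×4.5 = 10.2 V.
Saturation requires V_DS ≥ V_GS − V_t = 0.81 V; 10.2 ≥ 0.81 ✓.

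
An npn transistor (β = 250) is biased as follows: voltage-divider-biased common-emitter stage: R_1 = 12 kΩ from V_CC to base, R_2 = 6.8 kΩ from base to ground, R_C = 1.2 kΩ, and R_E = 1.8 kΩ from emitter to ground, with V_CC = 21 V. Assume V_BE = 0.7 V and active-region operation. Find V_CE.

Thevenize the base divider: V_Th = V_CC·R_2/(R_1+R_2) = 21×6.8/18.8 = 7.6 V, R_Th = R_1‖R_2 = 4.34 kΩ.
Base-emitter loop: V_Th = I_B·R_Th + V_BE + (β+1)I_B·R_E, so I_B = (7.6 − 0.7) / (4.34 + 251×1.8) = 0.0151 mA.
I_C = β·I_B = 250×0.0151 = 3.78 mA, and I_E = (β+1)I_B = 3.79 mA.
V_CE = V_CC − I_C·R_C − I_E·R_E = 21 − 3.78×1.2 − 3.79×1.8 = 9.63 V.
V_CE = 9.63 V > 0.2 V confirms active-region operation.

V_CE ≈ 9.6 V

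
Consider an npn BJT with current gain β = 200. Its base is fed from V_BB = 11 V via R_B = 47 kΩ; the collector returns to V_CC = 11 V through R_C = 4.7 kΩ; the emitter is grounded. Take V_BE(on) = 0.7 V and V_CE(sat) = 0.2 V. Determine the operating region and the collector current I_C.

Assume active: I_B = (11 − 0.7)/47 = 0.219 mA, giving I_C = β·I_B = 43.8 mA.
But then V_CE = 11 − 43.8×4.7 = -195 V < V_CE(sat) = 0.2 V — impossible in the active region.
So the transistor is saturated. With V_CE = 0.2 V, I_C = (V_CC − 0.2)/R_C = 10.8/4.7 = 2.3 mA.
Check: β·I_B = 43.8 mA > I_C = 2.3 mA, confirming saturation.

saturation; I_C ≈ 2.3 mA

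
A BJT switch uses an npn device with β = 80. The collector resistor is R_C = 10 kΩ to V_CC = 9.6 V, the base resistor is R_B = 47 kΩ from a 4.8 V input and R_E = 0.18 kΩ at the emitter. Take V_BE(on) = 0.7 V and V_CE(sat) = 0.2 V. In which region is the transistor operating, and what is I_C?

Assume active: I_B = (4.8 − 0.7)/(47 + 81×0.18) = 0.0666 mA, I_C = β·I_B = 5.33 mA.
Then V_CE = 9.6 − 5.33×10 − 5.39×0.18 = -44.6 V < 0.2 V — the active assumption fails.
Re-solve with V_CE = 0.2 V. KCL at the emitter: V_E/R_E = (V_BB−0.7−V_E)/R_B + (V_CC−0.2−V_E)/R_C, giving V_E = 0.181 V.
I_C = (V_CC − 0.2 − V_E)/R_C = (9.4 − 0.181)/10 = 0.922 mA.
Check: I_B = (4.1 − 0.181)/47 = 0.0834 mA, and β·I_B = 6.67 mA > I_C, confirming saturation.

saturation; I_C ≈ 0.92 mA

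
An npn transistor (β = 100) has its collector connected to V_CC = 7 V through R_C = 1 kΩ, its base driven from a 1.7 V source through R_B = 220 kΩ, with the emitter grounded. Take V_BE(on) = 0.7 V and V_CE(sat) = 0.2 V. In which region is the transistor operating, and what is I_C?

active; I_C ≈ 0.45 mA

Assume active. Base-emitter loop: I_B = (V_BB − V_BE)/R_B = (1.7 − 0.7)/220 = 0.00455 mA.
I_C = β·I_B = 100×0.00455 = 0.455 mA.
V_CE = V_CC − I_C·R_C = 7 − 0.455×1 = 6.55 V > V_CE(sat), so the active-region assumption holds.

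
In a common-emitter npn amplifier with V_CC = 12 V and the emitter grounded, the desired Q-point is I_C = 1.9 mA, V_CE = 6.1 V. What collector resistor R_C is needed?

Collector loop: V_CC = I_C·R_C + V_CE.
R_C = (V_CC − V_CE)/I_C = (12 − 6.1)/1.9 = 3.11 kΩ.

R_C ≈ 3.1 kΩ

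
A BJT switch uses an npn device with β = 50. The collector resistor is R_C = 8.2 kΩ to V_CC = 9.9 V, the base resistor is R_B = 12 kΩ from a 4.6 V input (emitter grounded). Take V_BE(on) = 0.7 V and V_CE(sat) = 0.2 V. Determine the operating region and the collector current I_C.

saturation; I_C ≈ 1.2 mA

Assume active: I_B = (4.6 − 0.7)/12 = 0.325 mA, giving I_C = β·I_B = 16.2 mA.
But then V_CE = 9.9 − 16.2×8.2 = -123 V < V_CE(sat) = 0.2 V — impossible in the active region.
So the transistor is saturated. With V_CE = 0.2 V, I_C = (V_CC − 0.2)/R_C = 9.7/8.2 = 1.18 mA.
Check: β·I_B = 16.2 mA > I_C = 1.18 mA, confirming saturation.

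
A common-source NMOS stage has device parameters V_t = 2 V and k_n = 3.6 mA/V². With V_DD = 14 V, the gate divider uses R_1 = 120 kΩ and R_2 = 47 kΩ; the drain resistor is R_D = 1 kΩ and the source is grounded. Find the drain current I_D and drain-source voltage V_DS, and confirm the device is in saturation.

I_D ≈ 6.8 mA, V_DS ≈ 7.2 V

V_G = V_DD·R_2/(R_1+R_2) = 14×47/167 = 3.94 V. With the source grounded, V_GS = V_G = 3.94 V.
Assume saturation: I_D = (k_n/2)(V_GS − V_t)² = (3.6/2)×(3.94 − 2)² = 1.8×1.94² = 6.78 mA.
V_DS = V_DD − I_D·R_D = 14 − 6.78×1 = 7.22 V.
Saturation requires V_DS ≥ V_GS − V_t = 1.94 V; 7.22 ≥ 1.94 ✓.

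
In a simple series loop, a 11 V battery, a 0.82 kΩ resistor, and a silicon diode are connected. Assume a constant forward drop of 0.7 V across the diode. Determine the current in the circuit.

I ≈ 13 mA

KVL around the loop: 11 = V_D + I·R = 0.7 + I × 0.82 kΩ.
So I = (11 − 0.7) / 0.82 kΩ = 10.3 / 0.82 = 12.6 mA.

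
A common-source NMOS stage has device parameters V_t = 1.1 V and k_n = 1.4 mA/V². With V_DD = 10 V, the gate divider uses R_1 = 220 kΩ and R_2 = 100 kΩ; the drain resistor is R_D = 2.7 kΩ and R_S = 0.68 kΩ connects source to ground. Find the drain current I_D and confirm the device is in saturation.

V_G = V_DD·R_2/(R_1+R_2) = 10×100/320 = 3.12 V.
Assume saturation: I_D = (k_n/2)(V_GS − V_t)² with V_GS = V_G − I_D·R_S = 3.12 − 0.68·I_D.
Substituting gives 0.324·I_D² − 2.93·I_D + 2.87 = 0, with roots I_D = 1.12 or 7.93 mA.
The root I_D = 7.93 mA gives V_GS = -2.27 V ≤ V_t, so take I_D = 1.12 mA.
Then V_GS = 2.36 V and V_DS = V_DD − I_D(R_D+R_S) = 10 − 1.12×3.38 = 6.22 V.
Saturation requires V_DS ≥ V_GS − V_t = 1.26 V; 6.22 ≥ 1.26 ✓.

I_D ≈ 1.1 mA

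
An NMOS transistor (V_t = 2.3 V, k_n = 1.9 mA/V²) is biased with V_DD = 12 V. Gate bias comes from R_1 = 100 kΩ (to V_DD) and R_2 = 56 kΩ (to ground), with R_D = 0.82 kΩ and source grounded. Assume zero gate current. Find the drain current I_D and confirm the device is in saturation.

I_D ≈ 3.8 mA

V_G = V_DD·R_2/(R_1+R_2) = 12×56/156 = 4.31 V. With the source grounded, V_GS = V_G = 4.31 V.
Assume saturation: I_D = (k_n/2)(V_GS − V_t)² = (1.9/2)×(4.31 − 2.3)² = 0.95×2.01² = 3.83 mA.
V_DS = V_DD − I_D·R_D = 12 − 3.83×0.82 = 8.86 V.
Saturation requires V_DS ≥ V_GS − V_t = 2.01 V; 8.86 ≥ 2.01 ✓.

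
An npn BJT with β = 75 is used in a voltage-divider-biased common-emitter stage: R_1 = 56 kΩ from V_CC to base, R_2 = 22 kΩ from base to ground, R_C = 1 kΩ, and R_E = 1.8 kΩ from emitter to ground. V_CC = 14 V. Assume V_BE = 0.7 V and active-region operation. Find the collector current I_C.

Thevenize the base divider: V_Th = V_CC·R_2/(R_1+R_2) = 14×22/78 = 3.95 V, R_Th = R_1‖R_2 = 15.8 kΩ.
Base-emitter loop: V_Th = I_B·R_Th + V_BE + (β+1)I_B·R_E, so I_B = (3.95 − 0.7) / (15.8 + 76×1.8) = 0.0213 mA.
I_C = β·I_B = 75×0.0213 = 1.6 mA, and I_E = (β+1)I_B = 1.62 mA.
V_CE = V_CC − I_C·R_C − I_E·R_E = 14 − 1.6×1 − 1.62×1.8 = 9.49 V.
V_CE = 9.49 V > 0.2 V confirms active-region operation.

I_C ≈ 1.6 mA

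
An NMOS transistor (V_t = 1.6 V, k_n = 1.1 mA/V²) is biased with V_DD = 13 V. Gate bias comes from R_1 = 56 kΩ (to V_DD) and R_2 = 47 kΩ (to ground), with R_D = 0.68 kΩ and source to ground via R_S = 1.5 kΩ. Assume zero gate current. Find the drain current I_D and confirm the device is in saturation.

V_G = V_DD·R_2/(R_1+R_2) = 13×47/103 = 5.93 V.
Assume saturation: I_D = (k_n/2)(V_GS − V_t)² with V_GS = V_G − I_D·R_S = 5.93 − 1.5·I_D.
Substituting gives 1.24·I_D² − 8.15·I_D + 10.3 = 0, with roots I_D = 1.71 or 4.87 mA.
The root I_D = 4.87 mA gives V_GS = -1.38 V ≤ V_t, so take I_D = 1.71 mA.
Then V_GS = 3.36 V and V_DS = V_DD − I_D(R_D+R_S) = 13 − 1.71×2.18 = 9.27 V.
Saturation requires V_DS ≥ V_GS − V_t = 1.76 V; 9.27 ≥ 1.76 ✓.

I_D ≈ 1.7 mA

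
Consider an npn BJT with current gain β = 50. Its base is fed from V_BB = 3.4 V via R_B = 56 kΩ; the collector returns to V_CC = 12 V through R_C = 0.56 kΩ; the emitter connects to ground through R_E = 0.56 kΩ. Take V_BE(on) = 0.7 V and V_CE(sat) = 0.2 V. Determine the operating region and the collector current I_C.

Assume active. Base-emitter loop: I_B = (V_BB − V_BE)/(R_B + (β+1)R_E) = (3.4 − 0.7)/(56 + 51×0.56) = 0.0319 mA.
I_C = β·I_B = 50×0.0319 = 1.6 mA.
V_CE = V_CC − I_C·R_C − I_E·R_E = 12 − 1.6×0.56 − 1.63×0.56 = 10.2 V > V_CE(sat), so the active-region assumption holds.

active; I_C ≈ 1.6 mA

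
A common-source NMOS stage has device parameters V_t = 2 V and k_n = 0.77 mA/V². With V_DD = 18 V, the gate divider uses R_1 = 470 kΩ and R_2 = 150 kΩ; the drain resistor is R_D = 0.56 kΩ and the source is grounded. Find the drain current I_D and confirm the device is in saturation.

I_D ≈ 2.1 mA

V_G = V_DD·R_2/(R_1+R_2) = 18×150/620 = 4.35 V. With the source grounded, V_GS = V_G = 4.35 V.
Assume saturation: I_D = (k_n/2)(V_GS − V_t)² = (0.77/2)×(4.35 − 2)² = 0.385×2.35² = 2.13 mA.
V_DS = V_DD − I_D·R_D = 18 − 2.13×0.56 = 16.8 V.
Saturation requires V_DS ≥ V_GS − V_t = 2.35 V; 16.8 ≥ 2.35 ✓.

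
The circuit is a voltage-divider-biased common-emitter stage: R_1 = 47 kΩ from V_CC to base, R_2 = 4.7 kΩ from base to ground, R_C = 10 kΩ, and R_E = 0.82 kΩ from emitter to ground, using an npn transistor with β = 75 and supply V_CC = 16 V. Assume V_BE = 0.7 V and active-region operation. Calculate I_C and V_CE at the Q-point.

Thevenize the base divider: V_Th = V_CC·R_2/(R_1+R_2) = 16×4.7/51.7 = 1.45 V, R_Th = R_1‖R_2 = 4.27 kΩ.
Base-emitter loop: V_Th = I_B·R_Th + V_BE + (β+1)I_B·R_E, so I_B = (1.45 − 0.7) / (4.27 + 76×0.82) = 0.0113 mA.
I_C = β·I_B = 75×0.0113 = 0.85 mA, and I_E = (β+1)I_B = 0.861 mA.
V_CE = V_CC − I_C·R_C − I_E·R_E = 16 − 0.85×10 − 0.861×0.82 = 6.8 V.
V_CE = 6.8 V > 0.2 V confirms active-region operation.

I_C ≈ 0.85 mA, V_CE ≈ 6.8 V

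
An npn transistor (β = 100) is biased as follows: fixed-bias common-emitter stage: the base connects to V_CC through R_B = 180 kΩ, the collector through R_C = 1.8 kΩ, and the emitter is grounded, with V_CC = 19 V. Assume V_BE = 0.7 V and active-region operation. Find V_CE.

V_CE ≈ 0.7 V

Base loop: V_CC = I_B·R_B + V_BE, so I_B = (19 − 0.7)/180 kΩ = 0.102 mA.
In the active region I_C = β·I_B = 100 × 0.102 = 10.2 mA.
Collector loop: V_CE = V_CC − I_C·R_C = 19 − 10.2×1.8 = 0.7 V.
Since V_CE = 0.7 V > V_CE(sat) ≈ 0.2 V, the transistor is in the active region as assumed.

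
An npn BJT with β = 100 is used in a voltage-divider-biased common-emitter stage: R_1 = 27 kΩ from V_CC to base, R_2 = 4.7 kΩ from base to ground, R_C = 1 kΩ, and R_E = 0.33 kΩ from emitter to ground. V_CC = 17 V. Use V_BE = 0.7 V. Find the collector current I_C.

I_C ≈ 4.9 mA

Thevenize the base divider: V_Th = V_CC·R_2/(R_1+R_2) = 17×4.7/31.7 = 2.52 V, R_Th = R_1‖R_2 = 4 kΩ.
Base-emitter loop: V_Th = I_B·R_Th + V_BE + (β+1)I_B·R_E, so I_B = (2.52 − 0.7) / (4 + 101×0.33) = 0.0488 mA.
I_C = β·I_B = 100×0.0488 = 4.88 mA, and I_E = (β+1)I_B = 4.93 mA.
V_CE = V_CC − I_C·R_C − I_E·R_E = 17 − 4.88×1 − 4.93×0.33 = 10.5 V.
V_CE = 10.5 V > 0.2 V confirms active-region operation.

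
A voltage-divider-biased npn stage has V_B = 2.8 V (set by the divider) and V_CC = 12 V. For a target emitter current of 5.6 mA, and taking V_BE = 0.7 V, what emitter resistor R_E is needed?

V_E = V_B − V_BE = 2.8 − 0.7 = 2.1 V.
R_E = V_E / I_E = 2.1 / 5.6 = 0.375 kΩ.

R_E ≈ 0.37 kΩ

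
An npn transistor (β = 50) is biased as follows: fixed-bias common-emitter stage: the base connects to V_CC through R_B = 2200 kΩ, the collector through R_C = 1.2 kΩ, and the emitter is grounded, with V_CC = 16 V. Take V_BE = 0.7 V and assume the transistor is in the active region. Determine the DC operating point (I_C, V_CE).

I_C ≈ 0.35 mA, V_CE ≈ 16 V

Base loop: V_CC = I_B·R_B + V_BE, so I_B = (16 − 0.7)/2200 kΩ = 0.00695 mA.
In the active region I_C = β·I_B = 50 × 0.00695 = 0.348 mA.
Collector loop: V_CE = V_CC − I_C·R_C = 16 − 0.348×1.2 = 15.6 V.
Since V_CE = 15.6 V > V_CE(sat) ≈ 0.2 V, the transistor is in the active region as assumed.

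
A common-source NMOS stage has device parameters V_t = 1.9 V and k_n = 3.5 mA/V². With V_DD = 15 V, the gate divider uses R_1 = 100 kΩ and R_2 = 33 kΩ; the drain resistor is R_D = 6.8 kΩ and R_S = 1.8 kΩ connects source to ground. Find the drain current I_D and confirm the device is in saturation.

V_G = V_DD·R_2/(R_1+R_2) = 15×33/133 = 3.72 V.
Assume saturation: I_D = (k_n/2)(V_GS − V_t)² with V_GS = V_G − I_D·R_S = 3.72 − 1.8·I_D.
Substituting gives 5.67·I_D² − 12.5·I_D + 5.81 = 0, with roots I_D = 0.669 or 1.53 mA.
The root I_D = 1.53 mA gives V_GS = 0.964 V ≤ V_t, so take I_D = 0.669 mA.
Then V_GS = 2.52 V and V_DS = V_DD − I_D(R_D+R_S) = 15 − 0.669×8.6 = 9.25 V.
Saturation requires V_DS ≥ V_GS − V_t = 0.618 V; 9.25 ≥ 0.618 ✓.

I_D ≈ 0.67 mA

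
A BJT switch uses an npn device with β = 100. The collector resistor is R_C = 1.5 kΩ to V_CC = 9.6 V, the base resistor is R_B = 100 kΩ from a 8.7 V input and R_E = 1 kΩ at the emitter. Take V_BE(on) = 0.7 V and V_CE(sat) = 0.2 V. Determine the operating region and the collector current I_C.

Assume active: I_B = (8.7 − 0.7)/(100 + 101×1) = 0.0398 mA, I_C = β·I_B = 3.98 mA.
Then V_CE = 9.6 − 3.98×1.5 − 4.02×1 = -0.39 V < 0.2 V — the active assumption fails.
Re-solve with V_CE = 0.2 V. KCL at the emitter: V_E/R_E = (V_BB−0.7−V_E)/R_B + (V_CC−0.2−V_E)/R_C, giving V_E = 3.79 V.
I_C = (V_CC − 0.2 − V_E)/R_C = (9.4 − 3.79)/1.5 = 3.74 mA.
Check: I_B = (8 − 3.79)/100 = 0.0421 mA, and β·I_B = 4.21 mA > I_C, confirming saturation.

saturation; I_C ≈ 3.7 mA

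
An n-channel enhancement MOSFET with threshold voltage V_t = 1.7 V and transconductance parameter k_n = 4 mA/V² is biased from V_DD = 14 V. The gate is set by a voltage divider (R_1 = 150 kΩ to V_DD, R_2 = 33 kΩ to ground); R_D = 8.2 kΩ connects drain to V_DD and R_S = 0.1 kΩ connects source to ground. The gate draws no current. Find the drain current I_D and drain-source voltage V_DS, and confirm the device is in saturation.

V_G = V_DD·R_2/(R_1+R_2) = 14×33/183 = 2.52 V.
Assume saturation: I_D = (k_n/2)(V_GS − V_t)² with V_GS = V_G − I_D·R_S = 2.52 − 0.1·I_D.
Substituting gives 0.02·I_D² − 1.33·I_D + 1.36 = 0, with roots I_D = 1.04 or 65.5 mA.
The root I_D = 65.5 mA gives V_GS = -4.02 V ≤ V_t, so take I_D = 1.04 mA.
Then V_GS = 2.42 V and V_DS = V_DD − I_D(R_D+R_S) = 14 − 1.04×8.3 = 5.38 V.
Saturation requires V_DS ≥ V_GS − V_t = 0.721 V; 5.38 ≥ 0.721 ✓.

I_D ≈ 1 mA, V_DS ≈ 5.4 V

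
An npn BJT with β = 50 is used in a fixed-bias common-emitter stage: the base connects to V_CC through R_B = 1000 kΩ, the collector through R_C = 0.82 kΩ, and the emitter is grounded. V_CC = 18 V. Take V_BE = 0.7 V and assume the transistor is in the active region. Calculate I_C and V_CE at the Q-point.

Base loop: V_CC = I_B·R_B + V_BE, so I_B = (18 − 0.7)/1000 kΩ = 0.0173 mA.
In the active region I_C = β·I_B = 50 × 0.0173 = 0.865 mA.
Collector loop: V_CE = V_CC − I_C·R_C = 18 − 0.865×0.82 = 17.3 V.
Since V_CE = 17.3 V > V_CE(sat) ≈ 0.2 V, the transistor is in the active region as assumed.

I_C ≈ 0.86 mA, V_CE ≈ 17 V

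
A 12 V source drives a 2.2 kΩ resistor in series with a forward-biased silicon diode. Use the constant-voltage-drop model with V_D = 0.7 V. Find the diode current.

I ≈ 5.1 mA

KVL around the loop: 12 = V_D + I·R = 0.7 + I × 2.2 kΩ.
So I = (12 − 0.7) / 2.2 kΩ = 11.3 / 2.2 = 5.14 mA.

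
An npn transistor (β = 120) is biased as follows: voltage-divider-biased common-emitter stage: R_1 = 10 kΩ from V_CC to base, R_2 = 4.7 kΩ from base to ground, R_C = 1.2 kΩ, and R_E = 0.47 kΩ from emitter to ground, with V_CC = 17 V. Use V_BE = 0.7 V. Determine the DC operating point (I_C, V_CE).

I_C ≈ 9.5 mA, V_CE ≈ 1.2 V

Thevenize the base divider: V_Th = V_CC·R_2/(R_1+R_2) = 17×4.7/14.7 = 5.44 V, R_Th = R_1‖R_2 = 3.2 kΩ.
Base-emitter loop: V_Th = I_B·R_Th + V_BE + (β+1)I_B·R_E, so I_B = (5.44 − 0.7) / (3.2 + 121×0.47) = 0.0788 mA.
I_C = β·I_B = 120×0.0788 = 9.46 mA, and I_E = (β+1)I_B = 9.54 mA.
V_CE = V_CC − I_C·R_C − I_E·R_E = 17 − 9.46×1.2 − 9.54×0.47 = 1.16 V.
V_CE = 1.16 V > 0.2 V confirms active-region operation.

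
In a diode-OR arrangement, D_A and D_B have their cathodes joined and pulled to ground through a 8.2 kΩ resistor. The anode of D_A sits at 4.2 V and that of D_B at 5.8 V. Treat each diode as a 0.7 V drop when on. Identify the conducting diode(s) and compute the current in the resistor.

Assume both conduct. Then node N would need to be at both 4.2−0.7 = 3.5 V and 5.8−0.7 = 5.1 V, which is impossible.
Assume only D_B conducts: V_N = 5.8 − 0.7 = 5.1 V, so I_R = 5.1/8.2 = 0.622 mA.
Check D_A: its anode-to-cathode voltage is 4.2 − 5.1 = -0.9 V < 0.7 V, so it is off. The assumption is consistent.

Only D_B conducts; I_R ≈ 0.62 mA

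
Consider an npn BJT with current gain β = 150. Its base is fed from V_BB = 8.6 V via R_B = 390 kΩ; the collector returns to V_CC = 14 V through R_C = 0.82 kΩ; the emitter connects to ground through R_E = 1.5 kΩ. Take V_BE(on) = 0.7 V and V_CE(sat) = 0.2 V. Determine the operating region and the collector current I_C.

Assume active. Base-emitter loop: I_B = (V_BB − V_BE)/(R_B + (β+1)R_E) = (8.6 − 0.7)/(390 + 151×1.5) = 0.0128 mA.
I_C = β·I_B = 150×0.0128 = 1.92 mA.
V_CE = V_CC − I_C·R_C − I_E·R_E = 14 − 1.92×0.82 − 1.93×1.5 = 9.52 V > V_CE(sat), so the active-region assumption holds.

active; I_C ≈ 1.9 mA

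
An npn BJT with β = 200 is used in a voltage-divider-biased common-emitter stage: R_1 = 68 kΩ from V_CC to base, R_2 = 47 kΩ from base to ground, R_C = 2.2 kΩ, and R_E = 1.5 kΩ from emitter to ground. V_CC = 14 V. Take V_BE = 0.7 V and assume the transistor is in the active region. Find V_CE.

Thevenize the base divider: V_Th = V_CC·R_2/(R_1+R_2) = 14×47/115 = 5.72 V, R_Th = R_1‖R_2 = 27.8 kΩ.
Base-emitter loop: V_Th = I_B·R_Th + V_BE + (β+1)I_B·R_E, so I_B = (5.72 − 0.7) / (27.8 + 201×1.5) = 0.0153 mA.
I_C = β·I_B = 200×0.0153 = 3.05 mA, and I_E = (β+1)I_B = 3.07 mA.
V_CE = V_CC − I_C·R_C − I_E·R_E = 14 − 3.05×2.2 − 3.07×1.5 = 2.69 V.
V_CE = 2.69 V > 0.2 V confirms active-region operation.

V_CE ≈ 2.7 V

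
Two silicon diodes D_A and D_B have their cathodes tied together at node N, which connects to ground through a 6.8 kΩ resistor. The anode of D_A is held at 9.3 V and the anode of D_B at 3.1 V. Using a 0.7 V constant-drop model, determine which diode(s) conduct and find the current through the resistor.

Only D_A conducts; I_R ≈ 1.3 mA

Assume both conduct. Then node N would need to be at both 9.3−0.7 = 8.6 V and 3.1−0.7 = 2.4 V, which is impossible.
Assume only D_A conducts: V_N = 9.3 − 0.7 = 8.6 V, so I_R = 8.6/6.8 = 1.26 mA.
Check D_B: its anode-to-cathode voltage is 3.1 − 8.6 = -5.5 V < 0.7 V, so it is off. The assumption is consistent.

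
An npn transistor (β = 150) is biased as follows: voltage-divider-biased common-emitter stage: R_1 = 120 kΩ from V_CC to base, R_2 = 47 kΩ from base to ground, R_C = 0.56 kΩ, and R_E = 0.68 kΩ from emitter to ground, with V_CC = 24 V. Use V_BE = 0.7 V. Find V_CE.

V_CE ≈ 16 V

Thevenize the base divider: V_Th = V_CC·R_2/(R_1+R_2) = 24×47/167 = 6.75 V, R_Th = R_1‖R_2 = 33.8 kΩ.
Base-emitter loop: V_Th = I_B·R_Th + V_BE + (β+1)I_B·R_E, so I_B = (6.75 − 0.7) / (33.8 + 151×0.68) = 0.0444 mA.
I_C = β·I_B = 150×0.0444 = 6.66 mA, and I_E = (β+1)I_B = 6.7 mA.
V_CE = V_CC − I_C·R_C − I_E·R_E = 24 − 6.66×0.56 − 6.7×0.68 = 15.7 V.
V_CE = 15.7 V > 0.2 V confirms active-region operation.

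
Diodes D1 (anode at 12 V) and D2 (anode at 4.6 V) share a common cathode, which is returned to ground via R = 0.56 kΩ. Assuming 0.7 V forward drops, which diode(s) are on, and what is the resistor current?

Assume both conduct. Then node N would need to be at both 12−0.7 = 11.3 V and 4.6−0.7 = 3.9 V, which is impossible.
Assume only D1 conducts: V_N = 12 − 0.7 = 11.3 V, so I_R = 11.3/0.56 = 20.2 mA.
Check D2: its anode-to-cathode voltage is 4.6 − 11.3 = -6.7 V < 0.7 V, so it is off. The assumption is consistent.

Only D1 conducts; I_R ≈ 20 mA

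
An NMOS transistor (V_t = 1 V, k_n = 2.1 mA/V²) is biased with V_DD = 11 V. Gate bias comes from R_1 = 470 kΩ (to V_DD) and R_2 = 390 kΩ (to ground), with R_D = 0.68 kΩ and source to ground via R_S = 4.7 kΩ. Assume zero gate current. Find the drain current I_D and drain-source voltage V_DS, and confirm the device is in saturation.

V_G = V_DD·R_2/(R_1+R_2) = 11×390/860 = 4.99 V.
Assume saturation: I_D = (k_n/2)(V_GS − V_t)² with V_GS = V_G − I_D·R_S = 4.99 − 4.7·I_D.
Substituting gives 23.2·I_D² − 40.4·I_D + 16.7 = 0, with roots I_D = 0.678 or 1.06 mA.
The root I_D = 1.06 mA gives V_GS = -0.006 V ≤ V_t, so take I_D = 0.678 mA.
Then V_GS = 1.8 V and V_DS = V_DD − I_D(R_D+R_S) = 11 − 0.678×5.38 = 7.35 V.
Saturation requires V_DS ≥ V_GS − V_t = 0.803 V; 7.35 ≥ 0.803 ✓.

I_D ≈ 0.68 mA, V_DS ≈ 7.4 V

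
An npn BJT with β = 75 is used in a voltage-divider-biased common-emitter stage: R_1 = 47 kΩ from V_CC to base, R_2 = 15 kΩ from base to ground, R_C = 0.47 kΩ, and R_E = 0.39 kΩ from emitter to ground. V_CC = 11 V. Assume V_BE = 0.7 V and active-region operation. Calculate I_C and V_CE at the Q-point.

I_C ≈ 3.6 mA, V_CE ≈ 7.9 V

Thevenize the base divider: V_Th = V_CC·R_2/(R_1+R_2) = 11×15/62 = 2.66 V, R_Th = R_1‖R_2 = 11.4 kΩ.
Base-emitter loop: V_Th = I_B·R_Th + V_BE + (β+1)I_B·R_E, so I_B = (2.66 − 0.7) / (11.4 + 76×0.39) = 0.0478 mA.
I_C = β·I_B = 75×0.0478 = 3.59 mA, and I_E = (β+1)I_B = 3.63 mA.
V_CE = V_CC − I_C·R_C − I_E·R_E = 11 − 3.59×0.47 − 3.63×0.39 = 7.9 V.
V_CE = 7.9 V > 0.2 V confirms active-region operation.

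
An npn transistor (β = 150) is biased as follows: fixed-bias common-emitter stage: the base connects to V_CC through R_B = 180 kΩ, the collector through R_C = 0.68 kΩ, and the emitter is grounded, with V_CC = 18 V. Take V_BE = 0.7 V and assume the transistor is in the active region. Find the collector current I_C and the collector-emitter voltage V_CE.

Base loop: V_CC = I_B·R_B + V_BE, so I_B = (18 − 0.7)/180 kΩ = 0.0961 mA.
In the active region I_C = β·I_B = 150 × 0.0961 = 14.4 mA.
Collector loop: V_CE = V_CC − I_C·R_C = 18 − 14.4×0.68 = 8.2 V.
Since V_CE = 8.2 V > V_CE(sat) ≈ 0.2 V, the transistor is in the active region as assumed.

I_C ≈ 14 mA, V_CE ≈ 8.2 V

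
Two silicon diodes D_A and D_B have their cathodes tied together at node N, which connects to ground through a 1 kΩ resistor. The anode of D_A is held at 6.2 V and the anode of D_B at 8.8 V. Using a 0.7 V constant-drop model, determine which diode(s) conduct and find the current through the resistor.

Assume both conduct. Then node N would need to be at both 6.2−0.7 = 5.5 V and 8.8−0.7 = 8.1 V, which is impossible.
Assume only D_B conducts: V_N = 8.8 − 0.7 = 8.1 V, so I_R = 8.1/1 = 8.1 mA.
Check D_A: its anode-to-cathode voltage is 6.2 − 8.1 = -1.9 V < 0.7 V, so it is off. The assumption is consistent.

Only D_B conducts; I_R ≈ 8.1 mA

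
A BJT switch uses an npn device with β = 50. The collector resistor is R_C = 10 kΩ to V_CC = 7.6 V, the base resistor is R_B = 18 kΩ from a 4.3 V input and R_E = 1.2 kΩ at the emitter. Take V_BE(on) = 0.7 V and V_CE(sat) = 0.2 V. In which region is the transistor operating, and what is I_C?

Assume active: I_B = (4.3 − 0.7)/(18 + 51×1.2) = 0.0455 mA, I_C = β·I_B = 2.27 mA.
Then V_CE = 7.6 − 2.27×10 − 2.32×1.2 = -17.9 V < 0.2 V — the active assumption fails.
Re-solve with V_CE = 0.2 V. KCL at the emitter: V_E/R_E = (V_BB−0.7−V_E)/R_B + (V_CC−0.2−V_E)/R_C, giving V_E = 0.951 V.
I_C = (V_CC − 0.2 − V_E)/R_C = (7.4 − 0.951)/10 = 0.645 mA.
Check: I_B = (3.6 − 0.951)/18 = 0.147 mA, and β·I_B = 7.36 mA > I_C, confirming saturation.

saturation; I_C ≈ 0.64 mA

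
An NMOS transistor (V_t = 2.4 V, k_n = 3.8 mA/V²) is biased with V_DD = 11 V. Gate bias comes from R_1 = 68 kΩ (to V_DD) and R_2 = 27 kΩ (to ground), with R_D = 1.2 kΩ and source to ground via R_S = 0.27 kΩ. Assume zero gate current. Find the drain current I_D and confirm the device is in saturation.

I_D ≈ 0.6 mA

V_G = V_DD·R_2/(R_1+R_2) = 11×27/95 = 3.13 V.
Assume saturation: I_D = (k_n/2)(V_GS − V_t)² with V_GS = V_G − I_D·R_S = 3.13 − 0.27·I_D.
Substituting gives 0.139·I_D² − 1.75·I_D + 1 = 0, with roots I_D = 0.603 or 12 mA.
The root I_D = 12 mA gives V_GS = -0.113 V ≤ V_t, so take I_D = 0.603 mA.
Then V_GS = 2.96 V and V_DS = V_DD − I_D(R_D+R_S) = 11 − 0.603×1.47 = 10.1 V.
Saturation requires V_DS ≥ V_GS − V_t = 0.563 V; 10.1 ≥ 0.563 ✓.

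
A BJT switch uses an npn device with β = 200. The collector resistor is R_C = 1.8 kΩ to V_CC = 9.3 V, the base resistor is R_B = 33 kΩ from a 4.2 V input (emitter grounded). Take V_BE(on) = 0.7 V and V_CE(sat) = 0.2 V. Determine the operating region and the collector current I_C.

saturation; I_C ≈ 5.1 mA

Assume active: I_B = (4.2 − 0.7)/33 = 0.106 mA, giving I_C = β·I_B = 21.2 mA.
But then V_CE = 9.3 − 21.2×1.8 = -28.9 V < V_CE(sat) = 0.2 V — impossible in the active region.
So the transistor is saturated. With V_CE = 0.2 V, I_C = (V_CC − 0.2)/R_C = 9.1/1.8 = 5.06 mA.
Check: β·I_B = 21.2 mA > I_C = 5.06 mA, confirming saturation.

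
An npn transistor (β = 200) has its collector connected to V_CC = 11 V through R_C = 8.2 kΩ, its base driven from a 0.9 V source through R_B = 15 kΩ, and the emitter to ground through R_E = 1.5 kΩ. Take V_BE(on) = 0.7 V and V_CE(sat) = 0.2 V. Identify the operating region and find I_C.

active; I_C ≈ 0.13 mA

Assume active. Base-emitter loop: I_B = (V_BB − V_BE)/(R_B + (β+1)R_E) = (0.9 − 0.7)/(15 + 201×1.5) = 0.000632 mA.
I_C = β·I_B = 200×0.000632 = 0.126 mA.
V_CE = V_CC − I_C·R_C − I_E·R_E = 11 − 0.126×8.2 − 0.127×1.5 = 9.77 V > V_CE(sat), so the active-region assumption holds.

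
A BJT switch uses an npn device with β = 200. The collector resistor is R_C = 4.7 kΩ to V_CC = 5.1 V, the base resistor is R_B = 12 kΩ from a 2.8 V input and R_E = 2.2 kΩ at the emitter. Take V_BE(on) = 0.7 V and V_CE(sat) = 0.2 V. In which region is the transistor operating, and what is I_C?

Assume active: I_B = (2.8 − 0.7)/(12 + 201×2.2) = 0.00462 mA, I_C = β·I_B = 0.925 mA.
Then V_CE = 5.1 − 0.925×4.7 − 0.929×2.2 = -1.29 V < 0.2 V — the active assumption fails.
Re-solve with V_CE = 0.2 V. KCL at the emitter: V_E/R_E = (V_BB−0.7−V_E)/R_B + (V_CC−0.2−V_E)/R_C, giving V_E = 1.62 V.
I_C = (V_CC − 0.2 − V_E)/R_C = (4.9 − 1.62)/4.7 = 0.697 mA.
Check: I_B = (2.1 − 1.62)/12 = 0.0398 mA, and β·I_B = 7.97 mA > I_C, confirming saturation.

saturation; I_C ≈ 0.7 mA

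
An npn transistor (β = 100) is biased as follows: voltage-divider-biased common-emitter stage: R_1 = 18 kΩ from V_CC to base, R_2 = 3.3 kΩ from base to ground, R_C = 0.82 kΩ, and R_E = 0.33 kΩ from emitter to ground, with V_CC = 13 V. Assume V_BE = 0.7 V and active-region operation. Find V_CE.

Thevenize the base divider: V_Th = V_CC·R_2/(R_1+R_2) = 13×3.3/21.3 = 2.01 V, R_Th = R_1‖R_2 = 2.79 kΩ.
Base-emitter loop: V_Th = I_B·R_Th + V_BE + (β+1)I_B·R_E, so I_B = (2.01 − 0.7) / (2.79 + 101×0.33) = 0.0364 mA.
I_C = β·I_B = 100×0.0364 = 3.64 mA, and I_E = (β+1)I_B = 3.67 mA.
V_CE = V_CC − I_C·R_C − I_E·R_E = 13 − 3.64×0.82 − 3.67×0.33 = 8.8 V.
V_CE = 8.8 V > 0.2 V confirms active-region operation.

V_CE ≈ 8.8 V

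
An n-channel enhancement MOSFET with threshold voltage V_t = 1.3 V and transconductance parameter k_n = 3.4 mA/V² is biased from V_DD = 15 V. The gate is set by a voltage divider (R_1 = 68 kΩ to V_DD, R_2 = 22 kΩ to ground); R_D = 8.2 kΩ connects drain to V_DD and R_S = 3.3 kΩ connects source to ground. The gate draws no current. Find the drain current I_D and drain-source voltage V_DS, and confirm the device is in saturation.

I_D ≈ 0.55 mA, V_DS ≈ 8.7 V

V_G = V_DD·R_2/(R_1+R_2) = 15×22/90 = 3.67 V.
Assume saturation: I_D = (k_n/2)(V_GS − V_t)² with V_GS = V_G − I_D·R_S = 3.67 − 3.3·I_D.
Substituting gives 18.5·I_D² − 27.6·I_D + 9.52 = 0, with roots I_D = 0.546 or 0.943 mA.
The root I_D = 0.943 mA gives V_GS = 0.555 V ≤ V_t, so take I_D = 0.546 mA.
Then V_GS = 1.87 V and V_DS = V_DD − I_D(R_D+R_S) = 15 − 0.546×11.5 = 8.73 V.
Saturation requires V_DS ≥ V_GS − V_t = 0.566 V; 8.73 ≥ 0.566 ✓.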